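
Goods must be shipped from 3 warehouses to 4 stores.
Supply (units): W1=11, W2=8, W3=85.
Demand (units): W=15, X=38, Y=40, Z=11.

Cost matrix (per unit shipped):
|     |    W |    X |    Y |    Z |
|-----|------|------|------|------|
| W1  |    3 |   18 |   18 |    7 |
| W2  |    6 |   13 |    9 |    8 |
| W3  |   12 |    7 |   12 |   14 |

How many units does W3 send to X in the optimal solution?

Solving gives:
  W1–W: 11 × 3 = 33
  W2–Z: 8 × 8 = 64
  W3–W: 4 × 12 = 48
  W3–X: 38 × 7 = 266
  W3–Y: 40 × 12 = 480
  W3–Z: 3 × 14 = 42
Total cost = 933.
So W3→X carries 38 units.

38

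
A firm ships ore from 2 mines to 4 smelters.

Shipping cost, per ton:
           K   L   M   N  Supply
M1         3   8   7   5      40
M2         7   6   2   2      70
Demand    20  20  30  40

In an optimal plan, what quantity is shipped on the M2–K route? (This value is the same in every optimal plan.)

The minimum-cost plan:
  M1->K: 20 × 3 = 60
  M1->L: 20 × 8 = 160
  M2->M: 30 × 2 = 60
  M2->N: 40 × 2 = 80
Total cost = 360.
The route M2→K is not used.

0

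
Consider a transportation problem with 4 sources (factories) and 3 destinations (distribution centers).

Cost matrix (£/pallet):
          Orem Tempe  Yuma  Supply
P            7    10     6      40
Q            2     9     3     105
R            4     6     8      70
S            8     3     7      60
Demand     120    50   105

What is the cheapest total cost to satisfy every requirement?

1005

An optimal shipping plan:
  P→Yuma: 40 × £6 = £240
  Q→Orem: 50 × £2 = £100
  Q→Yuma: 55 × £3 = £165
  R→Orem: 70 × £4 = £280
  S→Tempe: 50 × £3 = £150
  S→Yuma: 10 × £7 = £70
Total = 240 + 100 + 165 + 280 + 150 + 70 = £1005.
(Supply check: P ships 40; Q ships 105; R ships 70; S ships 60.)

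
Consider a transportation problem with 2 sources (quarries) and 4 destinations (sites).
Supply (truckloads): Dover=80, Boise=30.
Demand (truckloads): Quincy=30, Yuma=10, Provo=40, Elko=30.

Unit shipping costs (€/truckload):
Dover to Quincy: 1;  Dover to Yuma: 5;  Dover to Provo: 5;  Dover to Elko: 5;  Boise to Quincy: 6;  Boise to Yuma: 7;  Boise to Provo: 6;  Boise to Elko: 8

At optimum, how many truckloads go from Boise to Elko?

0

Solving gives:
  Dover–Quincy: 30 × €1 = €30
  Dover–Yuma: 10 × €5 = €50
  Dover–Provo: 10 × €5 = €50
  Dover–Elko: 30 × €5 = €150
  Boise–Provo: 30 × €6 = €180
Total cost = €460.
The route Boise→Elko is not used.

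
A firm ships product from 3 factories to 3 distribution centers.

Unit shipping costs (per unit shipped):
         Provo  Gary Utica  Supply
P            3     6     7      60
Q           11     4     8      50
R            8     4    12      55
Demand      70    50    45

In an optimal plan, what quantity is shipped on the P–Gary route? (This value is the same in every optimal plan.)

0

Optimal shipments:
  P→Provo: 60 × 3 = 180
  Q→Gary: 5 × 4 = 20
  Q→Utica: 45 × 8 = 360
  R→Provo: 10 × 8 = 80
  R→Gary: 45 × 4 = 180
Total cost = 820.
The route P→Gary is not used.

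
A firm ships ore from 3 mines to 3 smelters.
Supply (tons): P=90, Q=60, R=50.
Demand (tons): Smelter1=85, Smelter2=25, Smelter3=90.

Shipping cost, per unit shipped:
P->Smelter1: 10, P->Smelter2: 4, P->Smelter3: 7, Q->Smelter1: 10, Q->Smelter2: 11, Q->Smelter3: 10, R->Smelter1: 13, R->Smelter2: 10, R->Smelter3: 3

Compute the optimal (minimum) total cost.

1380

One minimum-cost allocation:
  P to Smelter1: 25 × 10 = 250
  P to Smelter2: 25 × 4 = 100
  P to Smelter3: 40 × 7 = 280
  Q to Smelter1: 60 × 10 = 600
  R to Smelter3: 50 × 3 = 150
Total = 250 + 100 + 280 + 600 + 150 = 1380.
(Supply check: P ships 90; Q ships 60; R ships 50.)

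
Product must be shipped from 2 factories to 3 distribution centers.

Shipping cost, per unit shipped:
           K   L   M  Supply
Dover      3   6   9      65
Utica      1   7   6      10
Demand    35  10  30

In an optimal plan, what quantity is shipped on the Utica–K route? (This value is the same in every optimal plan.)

Optimal shipments:
  Dover->K: 35 × 3 = 105
  Dover->L: 10 × 6 = 60
  Dover->M: 20 × 9 = 180
  Utica->M: 10 × 6 = 60
Total cost = 405.
The route Utica→K is not used.

0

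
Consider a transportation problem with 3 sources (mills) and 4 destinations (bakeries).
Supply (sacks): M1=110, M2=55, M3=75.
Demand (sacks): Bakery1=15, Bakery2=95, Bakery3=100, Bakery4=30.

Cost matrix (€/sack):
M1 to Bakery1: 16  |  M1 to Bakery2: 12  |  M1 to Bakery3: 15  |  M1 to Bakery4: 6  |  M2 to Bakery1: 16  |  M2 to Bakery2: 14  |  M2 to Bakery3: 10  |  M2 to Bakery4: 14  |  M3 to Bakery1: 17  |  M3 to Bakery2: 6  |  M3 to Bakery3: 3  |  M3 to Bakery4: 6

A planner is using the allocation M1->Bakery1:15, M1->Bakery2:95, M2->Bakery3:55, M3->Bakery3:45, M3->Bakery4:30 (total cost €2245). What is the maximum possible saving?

195

Current plan cost = 15·16 + 95·12 + 55·10 + 45·3 + 30·6 = €2245.
Optimal plan:
  M1–Bakery2: 80 × €12 = €960
  M1–Bakery4: 30 × €6 = €180
  M2–Bakery1: 15 × €16 = €240
  M2–Bakery3: 40 × €10 = €400
  M3–Bakery2: 15 × €6 = €90
  M3–Bakery3: 60 × €3 = €180
Optimal cost = €2050.
Saving = 2245 − 2050 = €195.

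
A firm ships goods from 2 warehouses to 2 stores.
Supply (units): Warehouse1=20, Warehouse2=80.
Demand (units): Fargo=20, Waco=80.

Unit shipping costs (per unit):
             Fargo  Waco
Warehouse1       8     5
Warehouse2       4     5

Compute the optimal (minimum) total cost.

480

Optimal allocation:
  Warehouse1->Waco: 20 × 5 = 100
  Warehouse2->Fargo: 20 × 4 = 80
  Warehouse2->Waco: 60 × 5 = 300
Total = 100 + 80 + 300 = 480.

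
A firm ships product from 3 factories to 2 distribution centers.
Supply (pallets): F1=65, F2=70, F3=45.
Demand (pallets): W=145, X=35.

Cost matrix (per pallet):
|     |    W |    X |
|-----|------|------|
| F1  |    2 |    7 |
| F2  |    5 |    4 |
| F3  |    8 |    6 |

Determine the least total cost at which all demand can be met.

770

One minimum-cost allocation:
  F1->W: 65 × 2 = 130
  F2->W: 70 × 5 = 350
  F3->W: 10 × 8 = 80
  F3->X: 35 × 6 = 210
Total = 130 + 350 + 80 + 210 = 770.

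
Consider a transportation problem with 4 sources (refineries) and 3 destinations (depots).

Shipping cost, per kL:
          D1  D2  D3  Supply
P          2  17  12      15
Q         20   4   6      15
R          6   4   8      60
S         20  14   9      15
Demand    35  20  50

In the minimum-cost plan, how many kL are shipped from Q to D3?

15

The minimum-cost plan:
  P–D1: 15 × 2 = 30
  Q–D3: 15 × 6 = 90
  R–D1: 20 × 6 = 120
  R–D2: 20 × 4 = 80
  R–D3: 20 × 8 = 160
  S–D3: 15 × 9 = 135
Total cost = 615.
So Q→D3 carries 15 kL.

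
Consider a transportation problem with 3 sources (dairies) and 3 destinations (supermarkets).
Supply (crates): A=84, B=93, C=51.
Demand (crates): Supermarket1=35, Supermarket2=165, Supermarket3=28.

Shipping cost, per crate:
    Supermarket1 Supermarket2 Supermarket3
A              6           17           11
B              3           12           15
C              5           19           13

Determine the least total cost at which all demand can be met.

One minimum-cost allocation:
  A–Supermarket2: 56 × 17 = 952
  A–Supermarket3: 28 × 11 = 308
  B–Supermarket2: 93 × 12 = 1116
  C–Supermarket1: 35 × 5 = 175
  C–Supermarket2: 16 × 19 = 304
Total = 952 + 308 + 1116 + 175 + 304 = 2855.
(Supply check: A ships 84; B ships 93; C ships 51.)

2855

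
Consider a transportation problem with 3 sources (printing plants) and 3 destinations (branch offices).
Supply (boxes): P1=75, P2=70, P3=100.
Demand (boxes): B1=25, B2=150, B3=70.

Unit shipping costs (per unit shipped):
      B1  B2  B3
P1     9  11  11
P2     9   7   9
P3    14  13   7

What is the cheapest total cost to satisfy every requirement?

A cheapest plan:
  P1 to B1: 25 × 9 = 225
  P1 to B2: 50 × 11 = 550
  P2 to B2: 70 × 7 = 490
  P3 to B2: 30 × 13 = 390
  P3 to B3: 70 × 7 = 490
Total = 225 + 550 + 490 + 390 + 490 = 2145.

2145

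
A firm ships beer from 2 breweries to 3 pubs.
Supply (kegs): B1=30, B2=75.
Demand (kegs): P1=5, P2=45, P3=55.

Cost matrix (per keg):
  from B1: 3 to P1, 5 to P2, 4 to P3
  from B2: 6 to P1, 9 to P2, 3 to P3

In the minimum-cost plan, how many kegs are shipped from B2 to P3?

The minimum-cost plan:
  B1–P2: 30 × 5 = 150
  B2–P1: 5 × 6 = 30
  B2–P2: 15 × 9 = 135
  B2–P3: 55 × 3 = 165
Total cost = 480.
So B2→P3 carries 55 kegs.

55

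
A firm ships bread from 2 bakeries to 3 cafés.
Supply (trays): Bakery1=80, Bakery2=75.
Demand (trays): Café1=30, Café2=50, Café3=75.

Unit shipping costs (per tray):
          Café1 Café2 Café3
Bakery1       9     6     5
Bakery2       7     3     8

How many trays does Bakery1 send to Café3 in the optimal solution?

Solving gives:
  Bakery1 to Café1: 5 × 9 = 45
  Bakery1 to Café3: 75 × 5 = 375
  Bakery2 to Café1: 25 × 7 = 175
  Bakery2 to Café2: 50 × 3 = 150
Total cost = 745.
So Bakery1→Café3 carries 75 trays.

75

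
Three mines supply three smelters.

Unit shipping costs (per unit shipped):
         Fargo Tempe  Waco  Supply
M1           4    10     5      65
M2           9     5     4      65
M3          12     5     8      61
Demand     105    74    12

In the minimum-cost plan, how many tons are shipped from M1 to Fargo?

65

The minimum-cost plan:
  M1 to Fargo: 65 × 4 = 260
  M2 to Fargo: 40 × 9 = 360
  M2 to Tempe: 13 × 5 = 65
  M2 to Waco: 12 × 4 = 48
  M3 to Tempe: 61 × 5 = 305
Total cost = 1038.
So M1→Fargo carries 65 tons.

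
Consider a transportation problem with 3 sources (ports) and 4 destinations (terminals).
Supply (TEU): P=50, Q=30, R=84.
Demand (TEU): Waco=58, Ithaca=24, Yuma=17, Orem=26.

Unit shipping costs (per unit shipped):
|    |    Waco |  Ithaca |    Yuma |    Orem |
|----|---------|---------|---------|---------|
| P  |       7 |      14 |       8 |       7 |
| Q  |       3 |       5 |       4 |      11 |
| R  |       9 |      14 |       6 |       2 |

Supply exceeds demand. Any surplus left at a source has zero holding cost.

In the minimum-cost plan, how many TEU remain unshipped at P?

0

An optimal plan:
  P->Waco: 50 × 7 = 350
  Q->Waco: 6 × 3 = 18
  Q->Ithaca: 24 × 5 = 120
  R->Waco: 2 × 9 = 18
  R->Yuma: 17 × 6 = 102
  R->Orem: 26 × 2 = 52
Total cost = 660.
P ships 50 of its 50, leaving 0.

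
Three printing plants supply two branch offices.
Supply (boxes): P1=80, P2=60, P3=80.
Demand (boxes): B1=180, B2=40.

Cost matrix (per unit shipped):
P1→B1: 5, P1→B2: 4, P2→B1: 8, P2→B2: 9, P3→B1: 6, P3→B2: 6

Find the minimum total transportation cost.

1320

One minimum-cost allocation:
  P1 to B1: 40 × 5 = 200
  P1 to B2: 40 × 4 = 160
  P2 to B1: 60 × 8 = 480
  P3 to B1: 80 × 6 = 480
Total = 200 + 160 + 480 + 480 = 1320.
(Supply check: P1 ships 80; P2 ships 60; P3 ships 80.)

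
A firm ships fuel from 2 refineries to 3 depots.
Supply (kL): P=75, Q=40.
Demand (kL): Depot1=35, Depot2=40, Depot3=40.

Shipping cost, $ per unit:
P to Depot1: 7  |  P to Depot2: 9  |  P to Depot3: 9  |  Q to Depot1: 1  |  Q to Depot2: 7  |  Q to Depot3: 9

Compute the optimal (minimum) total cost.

One minimum-cost allocation:
  P->Depot2: 35 × $9 = $315
  P->Depot3: 40 × $9 = $360
  Q->Depot1: 35 × $1 = $35
  Q->Depot2: 5 × $7 = $35
Total = 315 + 360 + 35 + 35 = $745.

745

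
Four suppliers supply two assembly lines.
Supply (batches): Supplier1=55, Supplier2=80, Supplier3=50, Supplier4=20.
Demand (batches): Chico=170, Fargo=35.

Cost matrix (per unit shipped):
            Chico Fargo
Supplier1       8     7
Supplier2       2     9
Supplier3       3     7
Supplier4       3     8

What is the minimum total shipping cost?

775

Optimal allocation:
  Supplier1→Chico: 20 × 8 = 160
  Supplier1→Fargo: 35 × 7 = 245
  Supplier2→Chico: 80 × 2 = 160
  Supplier3→Chico: 50 × 3 = 150
  Supplier4→Chico: 20 × 3 = 60
Total = 160 + 245 + 160 + 150 + 60 = 775.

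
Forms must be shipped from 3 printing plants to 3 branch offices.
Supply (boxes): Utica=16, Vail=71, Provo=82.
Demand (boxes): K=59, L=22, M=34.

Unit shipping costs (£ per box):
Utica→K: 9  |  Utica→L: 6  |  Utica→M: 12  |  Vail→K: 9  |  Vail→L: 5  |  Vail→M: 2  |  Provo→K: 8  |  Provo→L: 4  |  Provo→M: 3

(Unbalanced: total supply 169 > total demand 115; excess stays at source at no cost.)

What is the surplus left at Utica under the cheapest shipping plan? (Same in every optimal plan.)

Minimum-cost shipments:
  Vail to M: 34 boxes
  Provo to K: 59 boxes
  Provo to L: 22 boxes
Total cost = £628.
Utica ships 0 of its 16, leaving 16.

16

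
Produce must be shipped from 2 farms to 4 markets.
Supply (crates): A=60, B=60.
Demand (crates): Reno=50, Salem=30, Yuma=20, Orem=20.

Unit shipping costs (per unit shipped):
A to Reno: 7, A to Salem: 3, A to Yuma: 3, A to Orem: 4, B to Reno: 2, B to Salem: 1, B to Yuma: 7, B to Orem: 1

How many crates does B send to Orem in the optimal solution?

10

Solving gives:
  A–Salem: 30 × 3 = 90
  A–Yuma: 20 × 3 = 60
  A–Orem: 10 × 4 = 40
  B–Reno: 50 × 2 = 100
  B–Orem: 10 × 1 = 10
Total cost = 300.
So B→Orem carries 10 crates.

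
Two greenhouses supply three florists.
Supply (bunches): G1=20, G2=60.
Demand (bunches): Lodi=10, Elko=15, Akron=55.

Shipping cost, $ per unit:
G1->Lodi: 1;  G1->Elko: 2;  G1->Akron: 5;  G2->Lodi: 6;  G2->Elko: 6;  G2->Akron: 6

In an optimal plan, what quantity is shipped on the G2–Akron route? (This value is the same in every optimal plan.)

55

Solving gives:
  G1 to Lodi: 10 × $1 = $10
  G1 to Elko: 10 × $2 = $20
  G2 to Elko: 5 × $6 = $30
  G2 to Akron: 55 × $6 = $330
Total cost = $390.
So G2→Akron carries 55 bunches.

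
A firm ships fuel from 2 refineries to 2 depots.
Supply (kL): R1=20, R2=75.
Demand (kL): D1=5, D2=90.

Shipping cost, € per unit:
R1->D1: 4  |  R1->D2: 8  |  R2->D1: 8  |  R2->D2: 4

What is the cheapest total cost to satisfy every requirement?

440

Optimal allocation:
  R1->D1: 5 × €4 = €20
  R1->D2: 15 × €8 = €120
  R2->D2: 75 × €4 = €300
Total = 20 + 120 + 300 = €440.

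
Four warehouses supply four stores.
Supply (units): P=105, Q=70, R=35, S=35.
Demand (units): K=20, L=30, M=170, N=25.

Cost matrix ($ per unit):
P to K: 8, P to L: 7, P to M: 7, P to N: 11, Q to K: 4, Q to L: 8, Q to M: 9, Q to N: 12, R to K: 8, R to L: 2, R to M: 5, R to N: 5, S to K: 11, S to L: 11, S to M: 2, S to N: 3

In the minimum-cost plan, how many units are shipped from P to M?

Solving gives:
  P–M: 105 × $7 = $735
  Q–K: 20 × $4 = $80
  Q–M: 50 × $9 = $450
  R–L: 30 × $2 = $60
  R–N: 5 × $5 = $25
  S–M: 15 × $2 = $30
  S–N: 20 × $3 = $60
Total cost = $1440.
So P→M carries 105 units.

105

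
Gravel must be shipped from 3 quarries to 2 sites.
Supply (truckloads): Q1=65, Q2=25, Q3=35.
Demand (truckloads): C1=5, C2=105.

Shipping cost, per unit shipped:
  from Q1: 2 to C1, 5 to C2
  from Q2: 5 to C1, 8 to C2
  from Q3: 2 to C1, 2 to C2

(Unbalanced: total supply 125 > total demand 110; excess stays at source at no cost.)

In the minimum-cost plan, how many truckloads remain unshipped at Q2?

15

An optimal plan:
  Q1 to C2: 65 truckloads
  Q2 to C1: 5 truckloads
  Q2 to C2: 5 truckloads
  Q3 to C2: 35 truckloads
Total cost = 460.
Q2 ships 10 of its 25, leaving 15.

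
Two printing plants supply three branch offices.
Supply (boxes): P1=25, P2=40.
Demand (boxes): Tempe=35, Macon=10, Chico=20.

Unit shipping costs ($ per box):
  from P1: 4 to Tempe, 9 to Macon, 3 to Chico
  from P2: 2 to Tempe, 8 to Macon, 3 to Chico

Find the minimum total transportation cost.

215

A cheapest plan:
  P1–Macon: 5 × $9 = $45
  P1–Chico: 20 × $3 = $60
  P2–Tempe: 35 × $2 = $70
  P2–Macon: 5 × $8 = $40
Total = 45 + 60 + 70 + 40 = $215.
(Supply check: P1 ships 25; P2 ships 40.)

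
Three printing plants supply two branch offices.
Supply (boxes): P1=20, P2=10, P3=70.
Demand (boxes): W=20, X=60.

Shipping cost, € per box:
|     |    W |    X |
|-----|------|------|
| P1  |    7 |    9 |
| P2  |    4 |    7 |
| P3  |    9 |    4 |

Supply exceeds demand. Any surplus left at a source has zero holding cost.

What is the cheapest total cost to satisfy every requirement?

An optimal shipping plan:
  P1->W: 10 boxes
  P2->W: 10 boxes
  P3->X: 60 boxes
Total cost = €350.

350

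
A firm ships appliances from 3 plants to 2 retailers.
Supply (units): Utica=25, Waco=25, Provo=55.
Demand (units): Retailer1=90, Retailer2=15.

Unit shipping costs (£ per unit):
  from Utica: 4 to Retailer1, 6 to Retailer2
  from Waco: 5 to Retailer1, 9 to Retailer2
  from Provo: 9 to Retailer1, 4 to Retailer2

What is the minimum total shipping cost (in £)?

645

One minimum-cost allocation:
  Utica to Retailer1: 25 units
  Waco to Retailer1: 25 units
  Provo to Retailer1: 40 units
  Provo to Retailer2: 15 units
Total cost = £645.
(Supply check: Utica ships 25; Waco ships 25; Provo ships 55.)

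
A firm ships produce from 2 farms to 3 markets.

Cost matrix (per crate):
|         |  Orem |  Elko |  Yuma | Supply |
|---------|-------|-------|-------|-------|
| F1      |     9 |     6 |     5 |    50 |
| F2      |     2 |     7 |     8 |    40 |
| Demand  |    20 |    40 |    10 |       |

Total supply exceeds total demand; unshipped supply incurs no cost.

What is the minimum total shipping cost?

330

A cheapest plan:
  F1–Elko: 40 crates
  F1–Yuma: 10 crates
  F2–Orem: 20 crates
Total cost = 330.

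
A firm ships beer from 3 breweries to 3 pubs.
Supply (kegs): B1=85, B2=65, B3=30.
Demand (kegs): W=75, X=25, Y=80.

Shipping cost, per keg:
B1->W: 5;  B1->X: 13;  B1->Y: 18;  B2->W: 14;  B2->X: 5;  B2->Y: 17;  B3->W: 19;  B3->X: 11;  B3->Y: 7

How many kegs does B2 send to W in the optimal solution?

Optimal shipments:
  B1–W: 75 × 5 = 375
  B1–Y: 10 × 18 = 180
  B2–X: 25 × 5 = 125
  B2–Y: 40 × 17 = 680
  B3–Y: 30 × 7 = 210
Total cost = 1570.
The route B2→W is not used.

0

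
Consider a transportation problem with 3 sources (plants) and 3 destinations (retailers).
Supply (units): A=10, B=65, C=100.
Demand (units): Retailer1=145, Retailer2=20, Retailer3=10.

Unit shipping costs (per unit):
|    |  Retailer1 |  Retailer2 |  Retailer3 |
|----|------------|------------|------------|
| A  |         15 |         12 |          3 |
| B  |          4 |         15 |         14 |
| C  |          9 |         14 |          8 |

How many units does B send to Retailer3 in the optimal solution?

0

The minimum-cost plan:
  A–Retailer3: 10 × 3 = 30
  B–Retailer1: 65 × 4 = 260
  C–Retailer1: 80 × 9 = 720
  C–Retailer2: 20 × 14 = 280
Total cost = 1290.
The route B→Retailer3 is not used.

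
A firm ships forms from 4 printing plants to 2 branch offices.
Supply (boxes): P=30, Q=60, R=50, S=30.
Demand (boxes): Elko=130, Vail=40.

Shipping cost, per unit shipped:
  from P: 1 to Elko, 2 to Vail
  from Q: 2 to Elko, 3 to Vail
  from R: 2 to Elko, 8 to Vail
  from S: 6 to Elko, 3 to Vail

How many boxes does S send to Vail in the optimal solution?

30

Solving gives:
  P→Elko: 30 × 1 = 30
  Q→Elko: 50 × 2 = 100
  Q→Vail: 10 × 3 = 30
  R→Elko: 50 × 2 = 100
  S→Vail: 30 × 3 = 90
Total cost = 350.
So S→Vail carries 30 boxes.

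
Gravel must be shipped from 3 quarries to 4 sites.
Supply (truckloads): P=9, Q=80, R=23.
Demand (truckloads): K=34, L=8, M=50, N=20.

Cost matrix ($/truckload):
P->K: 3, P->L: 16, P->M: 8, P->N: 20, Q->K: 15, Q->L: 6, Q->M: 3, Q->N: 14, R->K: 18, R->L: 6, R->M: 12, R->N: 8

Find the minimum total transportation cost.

760

A cheapest plan:
  P→K: 9 truckloads
  Q→K: 25 truckloads
  Q→L: 5 truckloads
  Q→M: 50 truckloads
  R→L: 3 truckloads
  R→N: 20 truckloads
Total cost = $760.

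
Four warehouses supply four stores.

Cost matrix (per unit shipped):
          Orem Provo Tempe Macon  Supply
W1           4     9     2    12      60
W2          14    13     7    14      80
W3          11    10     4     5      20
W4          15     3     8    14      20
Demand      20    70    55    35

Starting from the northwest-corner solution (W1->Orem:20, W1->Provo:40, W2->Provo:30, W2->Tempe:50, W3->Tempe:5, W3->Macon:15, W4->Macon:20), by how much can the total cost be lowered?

Current plan cost = 20·4 + 40·9 + 30·13 + 50·7 + 5·4 + 15·5 + 20·14 = 1555.
Optimal plan:
  W1 to Orem: 20 × 4 = 80
  W1 to Tempe: 40 × 2 = 80
  W2 to Provo: 50 × 13 = 650
  W2 to Tempe: 15 × 7 = 105
  W2 to Macon: 15 × 14 = 210
  W3 to Macon: 20 × 5 = 100
  W4 to Provo: 20 × 3 = 60
Optimal cost = 1285.
Saving = 1555 − 1285 = 270.

270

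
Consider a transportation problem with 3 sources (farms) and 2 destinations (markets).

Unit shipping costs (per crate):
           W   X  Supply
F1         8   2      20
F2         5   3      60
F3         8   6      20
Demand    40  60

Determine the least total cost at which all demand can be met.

420

An optimal shipping plan:
  F1 to X: 20 × 2 = 40
  F2 to W: 20 × 5 = 100
  F2 to X: 40 × 3 = 120
  F3 to W: 20 × 8 = 160
Total = 40 + 100 + 120 + 160 = 420.
(Supply check: F1 ships 20; F2 ships 60; F3 ships 20.)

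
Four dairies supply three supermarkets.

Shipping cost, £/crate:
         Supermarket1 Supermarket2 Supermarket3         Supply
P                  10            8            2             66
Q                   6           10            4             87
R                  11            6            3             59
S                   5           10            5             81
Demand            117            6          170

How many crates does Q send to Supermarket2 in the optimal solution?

The minimum-cost plan:
  P->Supermarket3: 66 × £2 = £132
  Q->Supermarket1: 36 × £6 = £216
  Q->Supermarket3: 51 × £4 = £204
  R->Supermarket2: 6 × £6 = £36
  R->Supermarket3: 53 × £3 = £159
  S->Supermarket1: 81 × £5 = £405
Total cost = £1152.
The route Q→Supermarket2 is not used.

0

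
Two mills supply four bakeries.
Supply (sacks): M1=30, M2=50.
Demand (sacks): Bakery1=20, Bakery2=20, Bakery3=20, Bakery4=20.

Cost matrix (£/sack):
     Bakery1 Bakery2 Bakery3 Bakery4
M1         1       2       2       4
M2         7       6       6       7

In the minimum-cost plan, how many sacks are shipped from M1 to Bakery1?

20

Optimal shipments:
  M1→Bakery1: 20 × £1 = £20
  M1→Bakery2: 10 × £2 = £20
  M2→Bakery2: 10 × £6 = £60
  M2→Bakery3: 20 × £6 = £120
  M2→Bakery4: 20 × £7 = £140
Total cost = £360.
So M1→Bakery1 carries 20 sacks.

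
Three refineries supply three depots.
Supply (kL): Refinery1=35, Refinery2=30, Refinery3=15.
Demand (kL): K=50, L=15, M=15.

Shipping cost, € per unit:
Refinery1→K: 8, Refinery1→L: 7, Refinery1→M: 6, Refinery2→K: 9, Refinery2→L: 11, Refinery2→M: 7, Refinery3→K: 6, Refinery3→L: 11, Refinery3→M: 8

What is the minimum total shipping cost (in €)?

595

One minimum-cost allocation:
  Refinery1–K: 5 × €8 = €40
  Refinery1–L: 15 × €7 = €105
  Refinery1–M: 15 × €6 = €90
  Refinery2–K: 30 × €9 = €270
  Refinery3–K: 15 × €6 = €90
Total = 40 + 105 + 90 + 270 + 90 = €595.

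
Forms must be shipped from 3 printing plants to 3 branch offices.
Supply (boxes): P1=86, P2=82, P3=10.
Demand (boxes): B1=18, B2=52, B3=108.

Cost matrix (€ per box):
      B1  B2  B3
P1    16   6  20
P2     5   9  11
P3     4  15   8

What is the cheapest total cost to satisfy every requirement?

One minimum-cost allocation:
  P1–B2: 52 boxes
  P1–B3: 34 boxes
  P2–B1: 18 boxes
  P2–B3: 64 boxes
  P3–B3: 10 boxes
Total cost = €1866.

1866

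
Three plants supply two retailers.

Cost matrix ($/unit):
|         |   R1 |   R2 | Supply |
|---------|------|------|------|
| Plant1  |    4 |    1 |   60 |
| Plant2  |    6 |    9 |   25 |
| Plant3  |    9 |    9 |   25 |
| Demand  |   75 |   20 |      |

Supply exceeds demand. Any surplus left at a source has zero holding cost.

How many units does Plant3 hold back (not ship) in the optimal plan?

An optimal plan:
  Plant1–R1: 40 × $4 = $160
  Plant1–R2: 20 × $1 = $20
  Plant2–R1: 25 × $6 = $150
  Plant3–R1: 10 × $9 = $90
Total cost = $420.
Plant3 ships 10 of its 25, leaving 15.

15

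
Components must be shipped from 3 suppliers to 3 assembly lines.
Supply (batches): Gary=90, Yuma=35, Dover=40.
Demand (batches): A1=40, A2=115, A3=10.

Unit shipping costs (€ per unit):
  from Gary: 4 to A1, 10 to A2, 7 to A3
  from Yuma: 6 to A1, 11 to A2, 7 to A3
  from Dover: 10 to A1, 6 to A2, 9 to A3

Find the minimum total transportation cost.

An optimal shipping plan:
  Gary→A1: 40 × €4 = €160
  Gary→A2: 50 × €10 = €500
  Yuma→A2: 25 × €11 = €275
  Yuma→A3: 10 × €7 = €70
  Dover→A2: 40 × €6 = €240
Total = 160 + 500 + 275 + 70 + 240 = €1245.
(Supply check: Gary ships 90; Yuma ships 35; Dover ships 40.)

1245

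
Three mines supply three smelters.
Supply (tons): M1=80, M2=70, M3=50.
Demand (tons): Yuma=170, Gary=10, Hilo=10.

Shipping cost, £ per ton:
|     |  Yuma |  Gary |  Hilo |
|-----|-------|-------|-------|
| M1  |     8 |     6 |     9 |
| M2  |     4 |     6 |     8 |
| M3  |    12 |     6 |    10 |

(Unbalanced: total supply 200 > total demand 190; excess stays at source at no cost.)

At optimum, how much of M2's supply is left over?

Minimum-cost shipments:
  M1 to Yuma: 80 tons
  M2 to Yuma: 70 tons
  M3 to Yuma: 20 tons
  M3 to Gary: 10 tons
  M3 to Hilo: 10 tons
Total cost = £1320.
M2 ships 70 of its 70, leaving 0.

0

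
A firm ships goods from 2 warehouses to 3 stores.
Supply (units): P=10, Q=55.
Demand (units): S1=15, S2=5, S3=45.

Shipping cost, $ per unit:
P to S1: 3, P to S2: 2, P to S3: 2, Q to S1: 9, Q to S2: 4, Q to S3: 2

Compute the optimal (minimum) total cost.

185

An optimal shipping plan:
  P->S1: 10 × $3 = $30
  Q->S1: 5 × $9 = $45
  Q->S2: 5 × $4 = $20
  Q->S3: 45 × $2 = $90
Total = 30 + 45 + 20 + 90 = $185.
(Supply check: P ships 10; Q ships 55.)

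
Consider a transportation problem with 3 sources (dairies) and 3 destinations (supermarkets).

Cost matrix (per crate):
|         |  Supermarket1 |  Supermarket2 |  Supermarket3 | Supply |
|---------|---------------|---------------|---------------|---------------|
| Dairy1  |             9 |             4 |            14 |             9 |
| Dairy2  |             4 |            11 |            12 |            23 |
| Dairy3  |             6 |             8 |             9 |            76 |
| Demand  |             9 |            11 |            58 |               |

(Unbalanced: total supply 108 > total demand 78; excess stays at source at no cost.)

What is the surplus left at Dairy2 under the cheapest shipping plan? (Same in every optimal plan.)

An optimal plan:
  Dairy1→Supermarket2: 9 × 4 = 36
  Dairy2→Supermarket1: 9 × 4 = 36
  Dairy3→Supermarket2: 2 × 8 = 16
  Dairy3→Supermarket3: 58 × 9 = 522
Total cost = 610.
Dairy2 ships 9 of its 23, leaving 14.

14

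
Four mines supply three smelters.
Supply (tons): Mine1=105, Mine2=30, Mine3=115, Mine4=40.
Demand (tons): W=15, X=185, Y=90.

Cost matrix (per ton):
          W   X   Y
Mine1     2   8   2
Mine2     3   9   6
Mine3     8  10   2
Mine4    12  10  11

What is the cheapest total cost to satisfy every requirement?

A cheapest plan:
  Mine1->X: 105 × 8 = 840
  Mine2->W: 15 × 3 = 45
  Mine2->X: 15 × 9 = 135
  Mine3->X: 25 × 10 = 250
  Mine3->Y: 90 × 2 = 180
  Mine4->X: 40 × 10 = 400
Total = 840 + 45 + 135 + 250 + 180 + 400 = 1850.
(Supply check: Mine1 ships 105; Mine2 ships 30; Mine3 ships 115; Mine4 ships 40.)

1850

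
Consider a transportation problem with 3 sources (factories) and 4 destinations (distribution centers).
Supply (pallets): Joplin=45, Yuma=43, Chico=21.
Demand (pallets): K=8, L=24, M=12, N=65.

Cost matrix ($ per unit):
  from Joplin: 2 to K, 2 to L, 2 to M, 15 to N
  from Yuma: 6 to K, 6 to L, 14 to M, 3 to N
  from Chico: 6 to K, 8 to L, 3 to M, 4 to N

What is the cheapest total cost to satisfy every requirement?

Optimal allocation:
  Joplin–K: 8 × $2 = $16
  Joplin–L: 24 × $2 = $48
  Joplin–M: 12 × $2 = $24
  Joplin–N: 1 × $15 = $15
  Yuma–N: 43 × $3 = $129
  Chico–N: 21 × $4 = $84
Total = 16 + 48 + 24 + 15 + 129 + 84 = $316.
(Supply check: Joplin ships 45; Yuma ships 43; Chico ships 21.)

316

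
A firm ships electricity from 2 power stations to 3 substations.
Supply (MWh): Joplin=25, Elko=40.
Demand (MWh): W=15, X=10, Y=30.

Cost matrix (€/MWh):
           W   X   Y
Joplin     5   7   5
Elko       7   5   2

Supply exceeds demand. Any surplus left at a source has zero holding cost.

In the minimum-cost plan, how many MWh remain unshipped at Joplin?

10

An optimal plan:
  Joplin to W: 15 × €5 = €75
  Elko to X: 10 × €5 = €50
  Elko to Y: 30 × €2 = €60
Total cost = €185.
Joplin ships 15 of its 25, leaving 10.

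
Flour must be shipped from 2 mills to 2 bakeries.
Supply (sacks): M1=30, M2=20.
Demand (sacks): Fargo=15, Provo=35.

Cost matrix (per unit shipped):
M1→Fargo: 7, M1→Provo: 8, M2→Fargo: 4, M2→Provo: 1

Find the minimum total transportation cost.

One minimum-cost allocation:
  M1 to Fargo: 15 × 7 = 105
  M1 to Provo: 15 × 8 = 120
  M2 to Provo: 20 × 1 = 20
Total = 105 + 120 + 20 = 245.
(Supply check: M1 ships 30; M2 ships 20.)

245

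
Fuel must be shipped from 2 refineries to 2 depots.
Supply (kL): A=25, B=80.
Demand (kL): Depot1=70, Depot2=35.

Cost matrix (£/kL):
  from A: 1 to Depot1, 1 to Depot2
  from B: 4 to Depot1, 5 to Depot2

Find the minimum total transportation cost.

An optimal shipping plan:
  A->Depot2: 25 kL
  B->Depot1: 70 kL
  B->Depot2: 10 kL
Total cost = £355.
(Supply check: A ships 25; B ships 80.)

355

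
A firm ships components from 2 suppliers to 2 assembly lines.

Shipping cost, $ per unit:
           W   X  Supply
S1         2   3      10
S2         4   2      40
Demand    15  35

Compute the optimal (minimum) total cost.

Optimal allocation:
  S1→W: 10 × $2 = $20
  S2→W: 5 × $4 = $20
  S2→X: 35 × $2 = $70
Total = 20 + 20 + 70 = $110.
(Supply check: S1 ships 10; S2 ships 40.)

110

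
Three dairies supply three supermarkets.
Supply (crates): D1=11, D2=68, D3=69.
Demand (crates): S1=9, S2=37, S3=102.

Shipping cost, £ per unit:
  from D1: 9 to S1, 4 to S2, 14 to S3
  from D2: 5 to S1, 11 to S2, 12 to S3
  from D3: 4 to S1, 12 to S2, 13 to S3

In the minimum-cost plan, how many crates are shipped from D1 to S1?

The minimum-cost plan:
  D1->S2: 11 × £4 = £44
  D2->S3: 68 × £12 = £816
  D3->S1: 9 × £4 = £36
  D3->S2: 26 × £12 = £312
  D3->S3: 34 × £13 = £442
Total cost = £1650.
The route D1→S1 is not used.

0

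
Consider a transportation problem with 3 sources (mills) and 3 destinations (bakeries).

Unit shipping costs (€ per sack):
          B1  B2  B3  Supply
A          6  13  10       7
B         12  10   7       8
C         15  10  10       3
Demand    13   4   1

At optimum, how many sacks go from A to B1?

7

Solving gives:
  A–B1: 7 sacks
  B–B1: 6 sacks
  B–B2: 1 sacks
  B–B3: 1 sacks
  C–B2: 3 sacks
Total cost = €161.
So A→B1 carries 7 sacks.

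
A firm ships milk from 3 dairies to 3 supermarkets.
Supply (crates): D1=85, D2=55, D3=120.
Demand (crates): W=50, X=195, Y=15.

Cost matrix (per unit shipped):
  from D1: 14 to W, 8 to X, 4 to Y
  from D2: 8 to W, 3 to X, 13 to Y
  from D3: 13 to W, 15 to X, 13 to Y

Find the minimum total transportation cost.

Optimal allocation:
  D1→X: 70 × 8 = 560
  D1→Y: 15 × 4 = 60
  D2→X: 55 × 3 = 165
  D3→W: 50 × 13 = 650
  D3→X: 70 × 15 = 1050
Total = 560 + 60 + 165 + 650 + 1050 = 2485.

2485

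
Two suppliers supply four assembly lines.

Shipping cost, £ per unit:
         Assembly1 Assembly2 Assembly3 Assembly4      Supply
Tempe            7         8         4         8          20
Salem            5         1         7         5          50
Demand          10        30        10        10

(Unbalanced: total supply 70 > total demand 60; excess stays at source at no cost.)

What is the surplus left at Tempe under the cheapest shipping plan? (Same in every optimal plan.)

An optimal plan:
  Tempe->Assembly3: 10 batches
  Salem->Assembly1: 10 batches
  Salem->Assembly2: 30 batches
  Salem->Assembly4: 10 batches
Total cost = £170.
Tempe ships 10 of its 20, leaving 10.

10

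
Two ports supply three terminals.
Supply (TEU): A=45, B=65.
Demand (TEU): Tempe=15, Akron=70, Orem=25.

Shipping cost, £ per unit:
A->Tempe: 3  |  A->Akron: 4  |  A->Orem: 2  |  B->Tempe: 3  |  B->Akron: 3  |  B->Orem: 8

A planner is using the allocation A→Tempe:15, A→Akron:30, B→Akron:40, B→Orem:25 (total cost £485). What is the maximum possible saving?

175

Current plan cost = 15·3 + 30·4 + 40·3 + 25·8 = £485.
Optimal plan:
  A->Tempe: 15 × £3 = £45
  A->Akron: 5 × £4 = £20
  A->Orem: 25 × £2 = £50
  B->Akron: 65 × £3 = £195
Optimal cost = £310.
Saving = 485 − 310 = £175.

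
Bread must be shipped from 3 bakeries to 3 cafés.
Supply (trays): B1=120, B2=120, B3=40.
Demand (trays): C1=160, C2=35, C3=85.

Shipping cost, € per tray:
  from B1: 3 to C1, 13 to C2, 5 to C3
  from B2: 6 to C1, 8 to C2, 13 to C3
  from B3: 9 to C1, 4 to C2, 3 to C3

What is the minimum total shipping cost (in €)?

One minimum-cost allocation:
  B1→C1: 75 × €3 = €225
  B1→C3: 45 × €5 = €225
  B2→C1: 85 × €6 = €510
  B2→C2: 35 × €8 = €280
  B3→C3: 40 × €3 = €120
Total = 225 + 225 + 510 + 280 + 120 = €1360.
(Supply check: B1 ships 120; B2 ships 120; B3 ships 40.)

1360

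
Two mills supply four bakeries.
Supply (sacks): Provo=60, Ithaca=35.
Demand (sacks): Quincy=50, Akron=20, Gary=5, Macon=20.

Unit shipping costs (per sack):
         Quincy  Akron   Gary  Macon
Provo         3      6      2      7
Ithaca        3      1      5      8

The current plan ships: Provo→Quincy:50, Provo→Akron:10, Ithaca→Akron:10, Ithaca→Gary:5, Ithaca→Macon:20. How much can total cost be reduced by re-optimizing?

85

Current plan cost = 50·3 + 10·6 + 10·1 + 5·5 + 20·8 = 405.
Optimal plan:
  Provo–Quincy: 35 × 3 = 105
  Provo–Gary: 5 × 2 = 10
  Provo–Macon: 20 × 7 = 140
  Ithaca–Quincy: 15 × 3 = 45
  Ithaca–Akron: 20 × 1 = 20
Optimal cost = 320.
Saving = 405 − 320 = 85.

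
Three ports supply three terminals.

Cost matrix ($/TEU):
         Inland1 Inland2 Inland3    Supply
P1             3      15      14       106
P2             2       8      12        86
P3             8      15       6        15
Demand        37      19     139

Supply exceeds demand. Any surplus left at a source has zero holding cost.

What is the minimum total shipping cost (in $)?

One minimum-cost allocation:
  P1->Inland1: 37 TEU
  P1->Inland3: 57 TEU
  P2->Inland2: 19 TEU
  P2->Inland3: 67 TEU
  P3->Inland3: 15 TEU
Total cost = $1955.

1955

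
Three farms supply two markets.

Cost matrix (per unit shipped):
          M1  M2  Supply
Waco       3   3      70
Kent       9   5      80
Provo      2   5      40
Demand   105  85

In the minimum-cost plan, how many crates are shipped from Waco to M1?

65

Solving gives:
  Waco–M1: 65 × 3 = 195
  Waco–M2: 5 × 3 = 15
  Kent–M2: 80 × 5 = 400
  Provo–M1: 40 × 2 = 80
Total cost = 690.
So Waco→M1 carries 65 crates.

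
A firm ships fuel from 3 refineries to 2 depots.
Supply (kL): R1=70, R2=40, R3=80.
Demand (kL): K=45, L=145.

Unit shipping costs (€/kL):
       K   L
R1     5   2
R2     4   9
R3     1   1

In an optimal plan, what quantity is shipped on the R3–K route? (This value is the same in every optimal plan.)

5

The minimum-cost plan:
  R1→L: 70 kL
  R2→K: 40 kL
  R3→K: 5 kL
  R3→L: 75 kL
Total cost = €380.
So R3→K carries 5 kL.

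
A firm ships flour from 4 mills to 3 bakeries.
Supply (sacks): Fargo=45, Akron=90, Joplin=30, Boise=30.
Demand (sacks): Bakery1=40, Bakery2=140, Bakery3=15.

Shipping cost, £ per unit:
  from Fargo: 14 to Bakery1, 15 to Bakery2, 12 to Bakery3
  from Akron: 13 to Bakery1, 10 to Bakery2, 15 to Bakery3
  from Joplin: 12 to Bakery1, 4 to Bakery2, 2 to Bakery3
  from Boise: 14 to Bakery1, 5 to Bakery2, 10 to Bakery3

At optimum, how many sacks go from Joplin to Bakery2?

20

The minimum-cost plan:
  Fargo->Bakery1: 40 × £14 = £560
  Fargo->Bakery3: 5 × £12 = £60
  Akron->Bakery2: 90 × £10 = £900
  Joplin->Bakery2: 20 × £4 = £80
  Joplin->Bakery3: 10 × £2 = £20
  Boise->Bakery2: 30 × £5 = £150
Total cost = £1770.
So Joplin→Bakery2 carries 20 sacks.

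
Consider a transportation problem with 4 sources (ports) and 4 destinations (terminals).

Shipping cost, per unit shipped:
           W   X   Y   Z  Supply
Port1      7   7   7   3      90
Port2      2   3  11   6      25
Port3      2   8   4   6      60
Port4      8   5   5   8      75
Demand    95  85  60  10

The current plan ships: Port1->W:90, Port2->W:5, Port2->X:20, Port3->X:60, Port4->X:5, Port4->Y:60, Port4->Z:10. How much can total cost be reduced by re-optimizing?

450

Current plan cost = 90·7 + 5·2 + 20·3 + 60·8 + 5·5 + 60·5 + 10·8 = 1585.
Optimal plan:
  Port1->W: 10 × 7 = 70
  Port1->X: 70 × 7 = 490
  Port1->Z: 10 × 3 = 30
  Port2->W: 25 × 2 = 50
  Port3->W: 60 × 2 = 120
  Port4->X: 15 × 5 = 75
  Port4->Y: 60 × 5 = 300
Optimal cost = 1135.
Saving = 1585 − 1135 = 450.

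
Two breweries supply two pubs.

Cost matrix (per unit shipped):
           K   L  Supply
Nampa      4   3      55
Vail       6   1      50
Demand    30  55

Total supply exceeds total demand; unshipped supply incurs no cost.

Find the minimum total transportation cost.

185

An optimal shipping plan:
  Nampa->K: 30 × 4 = 120
  Nampa->L: 5 × 3 = 15
  Vail->L: 50 × 1 = 50
Total = 120 + 15 + 50 = 185.
(Supply check: Nampa ships 35; Vail ships 50.)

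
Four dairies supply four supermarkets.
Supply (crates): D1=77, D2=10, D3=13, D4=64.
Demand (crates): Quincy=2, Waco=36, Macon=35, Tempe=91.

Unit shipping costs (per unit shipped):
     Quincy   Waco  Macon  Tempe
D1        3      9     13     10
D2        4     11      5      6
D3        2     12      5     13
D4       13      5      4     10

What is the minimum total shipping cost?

A cheapest plan:
  D1 to Tempe: 77 × 10 = 770
  D2 to Tempe: 10 × 6 = 60
  D3 to Quincy: 2 × 2 = 4
  D3 to Macon: 11 × 5 = 55
  D4 to Waco: 36 × 5 = 180
  D4 to Macon: 24 × 4 = 96
  D4 to Tempe: 4 × 10 = 40
Total = 770 + 60 + 4 + 55 + 180 + 96 + 40 = 1205.

1205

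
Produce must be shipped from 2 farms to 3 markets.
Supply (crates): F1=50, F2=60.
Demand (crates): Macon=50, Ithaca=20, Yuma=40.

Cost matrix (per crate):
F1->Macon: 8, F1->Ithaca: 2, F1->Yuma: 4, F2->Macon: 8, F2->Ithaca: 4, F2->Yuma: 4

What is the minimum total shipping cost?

600

One minimum-cost allocation:
  F1 to Macon: 30 crates
  F1 to Ithaca: 20 crates
  F2 to Macon: 20 crates
  F2 to Yuma: 40 crates
Total cost = 600.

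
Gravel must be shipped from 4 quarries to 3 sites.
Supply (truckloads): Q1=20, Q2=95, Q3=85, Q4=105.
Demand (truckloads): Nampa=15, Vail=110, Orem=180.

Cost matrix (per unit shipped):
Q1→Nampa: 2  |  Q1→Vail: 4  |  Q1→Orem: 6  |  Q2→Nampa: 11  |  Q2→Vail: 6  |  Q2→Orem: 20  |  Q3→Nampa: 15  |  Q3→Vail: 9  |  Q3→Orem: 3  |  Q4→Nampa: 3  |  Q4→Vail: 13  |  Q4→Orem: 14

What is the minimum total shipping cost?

2220

An optimal shipping plan:
  Q1 to Vail: 15 × 4 = 60
  Q1 to Orem: 5 × 6 = 30
  Q2 to Vail: 95 × 6 = 570
  Q3 to Orem: 85 × 3 = 255
  Q4 to Nampa: 15 × 3 = 45
  Q4 to Orem: 90 × 14 = 1260
Total = 60 + 30 + 570 + 255 + 45 + 1260 = 2220.
(Supply check: Q1 ships 20; Q2 ships 95; Q3 ships 85; Q4 ships 105.)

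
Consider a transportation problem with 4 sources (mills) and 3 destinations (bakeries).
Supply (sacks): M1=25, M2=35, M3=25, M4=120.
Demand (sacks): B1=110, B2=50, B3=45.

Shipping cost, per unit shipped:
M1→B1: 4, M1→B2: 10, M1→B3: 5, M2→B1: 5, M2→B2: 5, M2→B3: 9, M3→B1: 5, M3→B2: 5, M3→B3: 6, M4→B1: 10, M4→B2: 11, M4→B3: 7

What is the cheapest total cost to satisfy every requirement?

1465

A cheapest plan:
  M1->B1: 25 × 4 = 100
  M2->B2: 35 × 5 = 175
  M3->B1: 10 × 5 = 50
  M3->B2: 15 × 5 = 75
  M4->B1: 75 × 10 = 750
  M4->B3: 45 × 7 = 315
Total = 100 + 175 + 50 + 75 + 750 + 315 = 1465.
(Supply check: M1 ships 25; M2 ships 35; M3 ships 25; M4 ships 120.)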